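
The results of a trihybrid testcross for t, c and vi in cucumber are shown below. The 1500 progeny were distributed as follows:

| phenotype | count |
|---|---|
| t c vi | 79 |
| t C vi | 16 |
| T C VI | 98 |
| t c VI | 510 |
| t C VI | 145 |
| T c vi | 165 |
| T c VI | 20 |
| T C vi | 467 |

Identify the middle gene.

t

The two most frequent reciprocal classes, T C vi and t c VI, are the parental types, so the F1 was T C vi / t c VI.
The two rarest classes, t C vi and T c VI, are the double crossovers. Comparing them with the parentals, only the t allele has switched, so t is the middle locus and the order is c – t – vi.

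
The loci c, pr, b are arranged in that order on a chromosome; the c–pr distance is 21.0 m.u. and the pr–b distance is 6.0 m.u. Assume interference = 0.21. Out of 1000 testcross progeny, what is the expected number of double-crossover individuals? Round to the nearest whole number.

Map distances give recombination frequencies of 0.210 and 0.060 for the two intervals.
With interference 0.21 (so coincidence = 0.79), expected double-crossover frequency = 0.210 × 0.060 × 0.79 = 0.00995.
Expected number = 0.00995 × 1000 = 9.95 ≈ 10.

10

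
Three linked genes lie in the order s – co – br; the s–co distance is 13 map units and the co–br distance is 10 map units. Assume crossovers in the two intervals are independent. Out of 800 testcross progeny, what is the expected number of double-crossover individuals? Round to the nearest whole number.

Map distances give recombination frequencies of 0.130 and 0.100 for the two intervals.
With no interference, expected double-crossover frequency = 0.130 × 0.100 = 0.01300.
Expected number = 0.01300 × 800 = 10.40 ≈ 10.

10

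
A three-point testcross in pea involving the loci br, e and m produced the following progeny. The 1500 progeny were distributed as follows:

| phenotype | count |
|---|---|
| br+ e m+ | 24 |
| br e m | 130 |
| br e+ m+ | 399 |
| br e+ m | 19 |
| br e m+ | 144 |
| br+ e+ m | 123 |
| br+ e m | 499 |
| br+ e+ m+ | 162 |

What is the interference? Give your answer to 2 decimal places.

0.38

The two most frequent reciprocal classes, br e+ m+ and br+ e m, are the parental types, so the F1 was br e+ m+ / br+ e m.
The two rarest classes, br e+ m and br+ e m+, are the double crossovers. Comparing them with the parentals, only the m allele has switched, so m is the middle locus and the order is e – m – br.
e–m: (267 + 43)/1500 = 0.2067; m–br: (292 + 43)/1500 = 0.2233.
Expected DCO frequency = 0.2067 × 0.2233 ≈ 0.04616; observed = 43/1500 ≈ 0.02867.
Coefficient of coincidence = 0.02867/0.04616 ≈ 0.62; interference = 1 − 0.62 = 0.38.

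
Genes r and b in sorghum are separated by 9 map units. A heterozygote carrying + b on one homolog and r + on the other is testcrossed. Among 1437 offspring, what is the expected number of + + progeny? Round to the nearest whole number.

A map distance of 9 map units corresponds to a recombination frequency of 0.090.
The F1 is + b / r +, so + + is a recombinant gamete class with expected frequency r/2 = 0.090/2 = 0.0450.
Expected number = 0.0450 × 1437 = 64.66 ≈ 65.

65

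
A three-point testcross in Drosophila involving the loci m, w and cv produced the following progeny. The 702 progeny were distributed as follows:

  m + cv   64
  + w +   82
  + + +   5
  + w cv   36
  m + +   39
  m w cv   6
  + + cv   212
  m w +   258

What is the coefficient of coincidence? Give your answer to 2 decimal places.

0.57

The two most frequent reciprocal classes, m w + and + + cv, are the parental types, so the F1 was m w + / + + cv.
The two rarest classes, m w cv and + + +, are the double crossovers. Comparing them with the parentals, only the cv allele has switched, so cv is the middle locus and the order is w – cv – m.
w–cv: (75 + 11)/702 = 0.1225; cv–m: (146 + 11)/702 = 0.2236.
Expected DCO frequency = 0.1225 × 0.2236 ≈ 0.02739; observed = 11/702 ≈ 0.01567.
Coefficient of coincidence = 0.01567/0.02739 ≈ 0.57.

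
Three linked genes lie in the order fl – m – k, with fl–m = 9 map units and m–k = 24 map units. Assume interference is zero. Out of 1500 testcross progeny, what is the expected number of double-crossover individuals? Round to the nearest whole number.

Map distances give recombination frequencies of 0.090 and 0.240 for the two intervals.
With no interference, expected double-crossover frequency = 0.090 × 0.240 = 0.02160.
Expected number = 0.02160 × 1500 = 32.40 ≈ 32.

32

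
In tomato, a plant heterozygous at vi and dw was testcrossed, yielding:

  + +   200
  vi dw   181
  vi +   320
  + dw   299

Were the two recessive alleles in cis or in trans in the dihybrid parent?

trans

The two most frequent classes are + dw (299) and vi + (320); these are the parental (non-recombinant) types.
So the F1 carried + dw on one chromosome and vi + on the other — the recessive alleles are on opposite chromosomes (trans / repulsion).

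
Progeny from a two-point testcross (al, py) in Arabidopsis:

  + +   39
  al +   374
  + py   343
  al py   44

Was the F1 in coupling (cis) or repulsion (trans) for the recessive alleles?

trans

The two most frequent classes are + py (343) and al + (374); these are the parental (non-recombinant) types.
So the F1 carried + py on one chromosome and al + on the other — the recessive alleles are on opposite chromosomes (trans / repulsion).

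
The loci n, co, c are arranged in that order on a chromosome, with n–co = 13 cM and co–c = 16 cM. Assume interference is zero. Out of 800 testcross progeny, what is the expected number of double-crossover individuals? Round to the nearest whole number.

17

Map distances give recombination frequencies of 0.130 and 0.160 for the two intervals.
With no interference, expected double-crossover frequency = 0.130 × 0.160 = 0.02080.
Expected number = 0.02080 × 800 = 16.64 ≈ 17.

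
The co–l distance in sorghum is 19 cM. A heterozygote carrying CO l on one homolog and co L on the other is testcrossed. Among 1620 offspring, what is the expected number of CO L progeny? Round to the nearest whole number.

154

A map distance of 19 cM corresponds to a recombination frequency of 0.190.
The F1 is CO l / co L, so CO L is a recombinant gamete class with expected frequency r/2 = 0.190/2 = 0.0950.
Expected number = 0.0950 × 1620 = 153.90 ≈ 154.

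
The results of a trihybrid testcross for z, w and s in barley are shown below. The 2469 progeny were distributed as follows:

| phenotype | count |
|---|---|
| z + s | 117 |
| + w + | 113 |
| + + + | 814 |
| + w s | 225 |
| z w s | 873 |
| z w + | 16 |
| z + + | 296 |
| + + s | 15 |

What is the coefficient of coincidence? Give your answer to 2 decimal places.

0.53

The two most frequent reciprocal classes, + + + and z w s, are the parental types, so the F1 was + + + / z w s.
The two rarest classes, + + s and z w +, are the double crossovers. Comparing them with the parentals, only the s allele has switched, so s is the middle locus and the order is z – s – w.
z–s: (521 + 31)/2469 = 0.2236; s–w: (230 + 31)/2469 = 0.1057.
Expected DCO frequency = 0.2236 × 0.1057 ≈ 0.02363; observed = 31/2469 ≈ 0.01256.
Coefficient of coincidence = 0.01256/0.02363 ≈ 0.53.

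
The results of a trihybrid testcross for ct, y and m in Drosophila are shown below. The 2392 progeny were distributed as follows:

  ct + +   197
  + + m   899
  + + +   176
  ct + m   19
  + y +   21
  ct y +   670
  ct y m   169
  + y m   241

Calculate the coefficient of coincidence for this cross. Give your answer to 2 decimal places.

0.52

The two most frequent reciprocal classes, ct y + and + + m, are the parental types, so the F1 was ct y + / + + m.
The two rarest classes, + y + and ct + m, are the double crossovers. Comparing them with the parentals, only the ct allele has switched, so ct is the middle locus and the order is m – ct – y.
m–ct: (345 + 40)/2392 = 0.1610; ct–y: (438 + 40)/2392 = 0.1998.
Expected DCO frequency = 0.1610 × 0.1998 ≈ 0.03217; observed = 40/2392 ≈ 0.01672.
Coefficient of coincidence = 0.01672/0.03217 ≈ 0.52.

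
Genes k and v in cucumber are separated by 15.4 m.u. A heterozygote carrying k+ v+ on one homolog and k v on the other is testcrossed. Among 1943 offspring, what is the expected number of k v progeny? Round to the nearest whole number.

A map distance of 15.4 m.u. corresponds to a recombination frequency of 0.154.
The F1 is k+ v+ / k v, so k v is a parental gamete class with expected frequency (1 − r)/2 = 0.846/2 = 0.4230.
Expected number = 0.4230 × 1943 = 821.89 ≈ 822.

822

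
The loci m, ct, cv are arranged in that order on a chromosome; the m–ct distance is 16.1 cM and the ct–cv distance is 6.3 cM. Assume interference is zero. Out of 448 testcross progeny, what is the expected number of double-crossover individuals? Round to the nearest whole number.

Map distances give recombination frequencies of 0.161 and 0.063 for the two intervals.
With no interference, expected double-crossover frequency = 0.161 × 0.063 = 0.01014.
Expected number = 0.01014 × 448 = 4.54 ≈ 5.

5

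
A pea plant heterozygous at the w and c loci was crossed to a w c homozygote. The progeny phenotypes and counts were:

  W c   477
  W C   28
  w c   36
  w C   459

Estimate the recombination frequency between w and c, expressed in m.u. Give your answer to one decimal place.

The two most frequent classes, W c (477) and w C (459), are the parental types, so the F1 was W c / w C.
The recombinant classes are W C and w c: 28 + 36 = 64.
Recombination frequency = 64/1000 = 0.0640 ≈ 6.4%, i.e. 6.4 m.u.

6.4 m.u.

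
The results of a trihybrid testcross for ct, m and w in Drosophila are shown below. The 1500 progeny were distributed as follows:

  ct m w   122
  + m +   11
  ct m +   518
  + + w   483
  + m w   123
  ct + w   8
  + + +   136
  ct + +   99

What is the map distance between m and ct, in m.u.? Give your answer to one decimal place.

The two most frequent reciprocal classes, ct m + and + + w, are the parental types, so the F1 was ct m + / + + w.
The two rarest classes, + m + and ct + w, are the double crossovers. Comparing them with the parentals, only the ct allele has switched, so ct is the middle locus and the order is m – ct – w.
Crossovers in the m–ct interval produce the single-crossover classes ct + + and + m w (99 + 123 = 222) plus the double crossovers (19).
RF(m–ct) = (222 + 19) / 1500 = 241/1500 = 0.1607 → 16.1 m.u.

16.1 m.u.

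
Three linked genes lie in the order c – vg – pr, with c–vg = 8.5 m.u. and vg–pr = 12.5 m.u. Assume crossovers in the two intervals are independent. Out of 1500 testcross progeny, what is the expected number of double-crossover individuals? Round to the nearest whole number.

Map distances give recombination frequencies of 0.085 and 0.125 for the two intervals.
With no interference, expected double-crossover frequency = 0.085 × 0.125 = 0.01063.
Expected number = 0.01063 × 1500 = 15.94 ≈ 16.

16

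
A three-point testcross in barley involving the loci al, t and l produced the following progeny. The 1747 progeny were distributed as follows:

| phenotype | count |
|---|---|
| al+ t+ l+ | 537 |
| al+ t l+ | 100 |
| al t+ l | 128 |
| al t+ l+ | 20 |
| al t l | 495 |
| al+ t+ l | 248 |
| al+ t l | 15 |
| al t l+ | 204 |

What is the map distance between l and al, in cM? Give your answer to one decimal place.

27.9 cM

The two most frequent reciprocal classes, al t l and al+ t+ l+, are the parental types, so the F1 was al t l / al+ t+ l+.
The two rarest classes, al+ t l and al t+ l+, are the double crossovers. Comparing them with the parentals, only the al allele has switched, so al is the middle locus and the order is t – al – l.
Crossovers in the al–l interval produce the single-crossover classes al t l+ and al+ t+ l (204 + 248 = 452) plus the double crossovers (35).
RF(al–l) = (452 + 35) / 1747 = 487/1747 = 0.2788 → 27.9 cM.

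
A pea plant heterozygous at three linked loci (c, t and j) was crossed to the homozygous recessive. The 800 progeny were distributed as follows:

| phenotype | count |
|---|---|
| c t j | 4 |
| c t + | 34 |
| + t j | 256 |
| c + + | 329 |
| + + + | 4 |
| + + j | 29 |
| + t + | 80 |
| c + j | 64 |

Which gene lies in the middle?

The two most frequent reciprocal classes, + t j and c + +, are the parental types, so the F1 was + t j / c + +.
The two rarest classes, c t j and + + +, are the double crossovers. Comparing them with the parentals, only the c allele has switched, so c is the middle locus and the order is j – c – t.

c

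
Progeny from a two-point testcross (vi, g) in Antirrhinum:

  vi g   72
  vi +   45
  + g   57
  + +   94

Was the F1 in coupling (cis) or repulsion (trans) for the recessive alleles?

cis

The two most frequent classes are + + (94) and vi g (72); these are the parental (non-recombinant) types.
So the F1 carried + + on one chromosome and vi g on the other — the recessive alleles are on the same chromosome (cis / coupling).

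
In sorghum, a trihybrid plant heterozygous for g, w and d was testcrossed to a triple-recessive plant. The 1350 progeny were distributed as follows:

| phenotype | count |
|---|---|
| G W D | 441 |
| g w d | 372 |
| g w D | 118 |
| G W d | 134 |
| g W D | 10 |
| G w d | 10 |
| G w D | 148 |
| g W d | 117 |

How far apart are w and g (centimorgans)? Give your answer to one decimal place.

The two most frequent reciprocal classes, G W D and g w d, are the parental types, so the F1 was G W D / g w d.
The two rarest classes, g W D and G w d, are the double crossovers. Comparing them with the parentals, only the g allele has switched, so g is the middle locus and the order is d – g – w.
Crossovers in the g–w interval produce the single-crossover classes G w D and g W d (148 + 117 = 265) plus the double crossovers (20).
RF(g–w) = (265 + 20) / 1350 = 285/1350 = 0.2111 → 21.1 centimorgans.

21.1 centimorgans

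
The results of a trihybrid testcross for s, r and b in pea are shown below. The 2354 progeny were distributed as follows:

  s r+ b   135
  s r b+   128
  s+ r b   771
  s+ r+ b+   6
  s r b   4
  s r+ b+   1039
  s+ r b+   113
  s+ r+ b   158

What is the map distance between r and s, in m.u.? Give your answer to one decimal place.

The two most frequent reciprocal classes, s+ r b and s r+ b+, are the parental types, so the F1 was s+ r b / s r+ b+.
The two rarest classes, s r b and s+ r+ b+, are the double crossovers. Comparing them with the parentals, only the s allele has switched, so s is the middle locus and the order is r – s – b.
Crossovers in the r–s interval produce the single-crossover classes s+ r+ b and s r b+ (158 + 128 = 286) plus the double crossovers (10).
RF(r–s) = (286 + 10) / 2354 = 296/2354 = 0.1257 → 12.6 m.u.

12.6 m.u.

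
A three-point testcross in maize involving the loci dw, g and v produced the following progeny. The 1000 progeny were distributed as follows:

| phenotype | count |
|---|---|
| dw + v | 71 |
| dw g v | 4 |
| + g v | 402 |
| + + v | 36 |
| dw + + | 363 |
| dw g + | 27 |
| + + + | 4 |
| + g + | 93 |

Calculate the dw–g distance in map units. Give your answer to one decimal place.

7.1 map units

The two most frequent reciprocal classes, + g v and dw + +, are the parental types, so the F1 was + g v / dw + +.
The two rarest classes, dw g v and + + +, are the double crossovers. Comparing them with the parentals, only the dw allele has switched, so dw is the middle locus and the order is v – dw – g.
Crossovers in the dw–g interval produce the single-crossover classes + + v and dw g + (36 + 27 = 63) plus the double crossovers (8).
RF(dw–g) = (63 + 8) / 1000 = 71/1000 = 0.0710 → 7.1 map units.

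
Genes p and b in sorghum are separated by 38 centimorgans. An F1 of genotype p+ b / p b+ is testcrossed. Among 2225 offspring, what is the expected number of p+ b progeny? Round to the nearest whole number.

690

A map distance of 38 centimorgans corresponds to a recombination frequency of 0.380.
The F1 is p+ b / p b+, so p+ b is a parental gamete class with expected frequency (1 − r)/2 = 0.620/2 = 0.3100.
Expected number = 0.3100 × 2225 = 689.75 ≈ 690.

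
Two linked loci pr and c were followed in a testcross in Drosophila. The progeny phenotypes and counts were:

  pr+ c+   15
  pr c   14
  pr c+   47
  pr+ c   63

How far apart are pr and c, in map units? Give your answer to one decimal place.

20.9 map units

The two most frequent classes, pr+ c (63) and pr c+ (47), are the parental types, so the F1 was pr+ c / pr c+.
The recombinant classes are pr+ c+ and pr c: 15 + 14 = 29.
Recombination frequency = 29/139 = 0.2086 ≈ 20.9%, i.e. 20.9 map units.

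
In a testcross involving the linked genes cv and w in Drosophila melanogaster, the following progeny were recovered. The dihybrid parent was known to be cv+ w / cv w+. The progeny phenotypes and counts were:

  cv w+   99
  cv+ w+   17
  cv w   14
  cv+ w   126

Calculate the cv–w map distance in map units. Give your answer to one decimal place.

12.1 map units

The recombinant classes are cv+ w+ and cv w: 17 + 14 = 31.
Recombination frequency = 31/256 = 0.1211 ≈ 12.1%, i.e. 12.1 map units.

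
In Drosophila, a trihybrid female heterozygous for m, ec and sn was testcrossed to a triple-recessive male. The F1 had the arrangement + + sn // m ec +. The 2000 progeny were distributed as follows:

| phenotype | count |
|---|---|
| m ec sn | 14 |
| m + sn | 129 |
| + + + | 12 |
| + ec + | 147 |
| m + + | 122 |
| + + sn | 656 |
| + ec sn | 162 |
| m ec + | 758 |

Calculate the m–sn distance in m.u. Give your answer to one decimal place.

The two rarest classes, + + + and m ec sn, are the double crossovers. Comparing them with the parentals, only the sn allele has switched, so sn is the middle locus and the order is ec – sn – m.
Crossovers in the sn–m interval produce the single-crossover classes m + sn and + ec + (129 + 147 = 276) plus the double crossovers (26).
RF(sn–m) = (276 + 26) / 2000 = 302/2000 = 0.1510 → 15.1 m.u.

15.1 m.u.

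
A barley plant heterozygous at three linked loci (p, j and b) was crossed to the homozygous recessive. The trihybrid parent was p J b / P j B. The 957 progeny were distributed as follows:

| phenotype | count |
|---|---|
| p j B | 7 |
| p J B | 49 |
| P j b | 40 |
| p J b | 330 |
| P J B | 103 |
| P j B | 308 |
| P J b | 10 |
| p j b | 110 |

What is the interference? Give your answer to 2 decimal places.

The two rarest classes, P J b and p j B, are the double crossovers. Comparing them with the parentals, only the p allele has switched, so p is the middle locus and the order is b – p – j.
b–p: (89 + 17)/957 = 0.1108; p–j: (213 + 17)/957 = 0.2403.
Expected DCO frequency = 0.1108 × 0.2403 ≈ 0.02663; observed = 17/957 ≈ 0.01776.
Coefficient of coincidence = 0.01776/0.02663 ≈ 0.67; interference = 1 − 0.67 = 0.33.

0.33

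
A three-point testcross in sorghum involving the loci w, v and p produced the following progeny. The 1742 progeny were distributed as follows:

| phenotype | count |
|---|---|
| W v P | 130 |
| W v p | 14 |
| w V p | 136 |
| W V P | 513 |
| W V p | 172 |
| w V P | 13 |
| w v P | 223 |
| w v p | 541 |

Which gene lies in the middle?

The two most frequent reciprocal classes, W V P and w v p, are the parental types, so the F1 was W V P / w v p.
The two rarest classes, w V P and W v p, are the double crossovers. Comparing them with the parentals, only the w allele has switched, so w is the middle locus and the order is p – w – v.

w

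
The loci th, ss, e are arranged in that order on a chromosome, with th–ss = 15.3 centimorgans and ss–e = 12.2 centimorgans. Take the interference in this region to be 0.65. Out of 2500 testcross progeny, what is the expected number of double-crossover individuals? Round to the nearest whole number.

Map distances give recombination frequencies of 0.153 and 0.122 for the two intervals.
With interference 0.65 (so coincidence = 0.35), expected double-crossover frequency = 0.153 × 0.122 × 0.35 = 0.00653.
Expected number = 0.00653 × 2500 = 16.33 ≈ 16.

16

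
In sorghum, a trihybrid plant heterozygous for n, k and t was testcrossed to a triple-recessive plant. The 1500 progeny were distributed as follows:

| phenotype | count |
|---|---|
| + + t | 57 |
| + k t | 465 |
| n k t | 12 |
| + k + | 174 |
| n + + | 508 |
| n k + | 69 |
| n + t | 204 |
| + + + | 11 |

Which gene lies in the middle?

n

The two most frequent reciprocal classes, n + + and + k t, are the parental types, so the F1 was n + + / + k t.
The two rarest classes, + + + and n k t, are the double crossovers. Comparing them with the parentals, only the n allele has switched, so n is the middle locus and the order is t – n – k.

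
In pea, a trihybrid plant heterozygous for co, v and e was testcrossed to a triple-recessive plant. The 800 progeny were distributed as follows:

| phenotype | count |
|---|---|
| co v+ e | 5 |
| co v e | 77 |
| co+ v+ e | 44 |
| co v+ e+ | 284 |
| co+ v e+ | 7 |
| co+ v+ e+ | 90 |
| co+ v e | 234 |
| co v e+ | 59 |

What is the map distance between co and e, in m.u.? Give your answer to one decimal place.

The two most frequent reciprocal classes, co v+ e+ and co+ v e, are the parental types, so the F1 was co v+ e+ / co+ v e.
The two rarest classes, co v+ e and co+ v e+, are the double crossovers. Comparing them with the parentals, only the e allele has switched, so e is the middle locus and the order is v – e – co.
Crossovers in the e–co interval produce the single-crossover classes co+ v+ e+ and co v e (90 + 77 = 167) plus the double crossovers (12).
RF(e–co) = (167 + 12) / 800 = 179/800 = 0.2238 → 22.4 m.u.

22.4 m.u.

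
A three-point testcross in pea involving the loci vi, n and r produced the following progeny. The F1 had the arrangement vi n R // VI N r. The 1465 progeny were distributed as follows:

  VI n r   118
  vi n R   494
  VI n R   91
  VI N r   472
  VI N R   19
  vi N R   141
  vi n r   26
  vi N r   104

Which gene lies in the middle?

The two rarest classes, vi n r and VI N R, are the double crossovers. Comparing them with the parentals, only the r allele has switched, so r is the middle locus and the order is vi – r – n.

r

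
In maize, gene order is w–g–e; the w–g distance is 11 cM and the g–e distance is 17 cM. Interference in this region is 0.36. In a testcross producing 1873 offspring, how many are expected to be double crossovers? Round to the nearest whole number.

22

Map distances give recombination frequencies of 0.110 and 0.170 for the two intervals.
With interference 0.36 (so coincidence = 0.64), expected double-crossover frequency = 0.110 × 0.170 × 0.64 = 0.01197.
Expected number = 0.01197 × 1873 = 22.42 ≈ 22.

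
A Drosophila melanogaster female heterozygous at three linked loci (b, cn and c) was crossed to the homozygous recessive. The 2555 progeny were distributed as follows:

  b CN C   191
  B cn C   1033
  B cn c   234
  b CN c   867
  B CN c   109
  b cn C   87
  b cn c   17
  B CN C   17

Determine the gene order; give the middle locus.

cn

The two most frequent reciprocal classes, b CN c and B cn C, are the parental types, so the F1 was b CN c / B cn C.
The two rarest classes, b cn c and B CN C, are the double crossovers. Comparing them with the parentals, only the cn allele has switched, so cn is the middle locus and the order is b – cn – c.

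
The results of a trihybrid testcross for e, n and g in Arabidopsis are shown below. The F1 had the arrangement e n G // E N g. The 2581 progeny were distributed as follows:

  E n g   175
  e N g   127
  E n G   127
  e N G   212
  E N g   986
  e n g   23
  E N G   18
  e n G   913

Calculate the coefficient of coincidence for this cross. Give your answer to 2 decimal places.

0.84

The two rarest classes, e n g and E N G, are the double crossovers. Comparing them with the parentals, only the g allele has switched, so g is the middle locus and the order is n – g – e.
n–g: (387 + 41)/2581 = 0.1658; g–e: (254 + 41)/2581 = 0.1143.
Expected DCO frequency = 0.1658 × 0.1143 ≈ 0.01895; observed = 41/2581 ≈ 0.01589.
Coefficient of coincidence = 0.01589/0.01895 ≈ 0.84.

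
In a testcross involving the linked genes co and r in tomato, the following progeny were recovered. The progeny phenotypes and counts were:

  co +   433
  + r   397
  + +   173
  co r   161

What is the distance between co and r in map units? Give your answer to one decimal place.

The two most frequent classes, + r (397) and co + (433), are the parental types, so the F1 was + r / co +.
The recombinant classes are + + and co r: 173 + 161 = 334.
Recombination frequency = 334/1164 = 0.2869 ≈ 28.7%, i.e. 28.7 map units.

28.7 map units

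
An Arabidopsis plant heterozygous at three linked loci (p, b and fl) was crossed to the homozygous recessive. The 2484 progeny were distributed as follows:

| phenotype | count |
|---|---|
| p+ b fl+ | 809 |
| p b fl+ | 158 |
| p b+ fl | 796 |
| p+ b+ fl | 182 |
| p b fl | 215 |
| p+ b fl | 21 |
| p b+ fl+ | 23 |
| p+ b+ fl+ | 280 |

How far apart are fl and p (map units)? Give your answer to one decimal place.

The two most frequent reciprocal classes, p b+ fl and p+ b fl+, are the parental types, so the F1 was p b+ fl / p+ b fl+.
The two rarest classes, p b+ fl+ and p+ b fl, are the double crossovers. Comparing them with the parentals, only the fl allele has switched, so fl is the middle locus and the order is b – fl – p.
Crossovers in the fl–p interval produce the single-crossover classes p+ b+ fl and p b fl+ (182 + 158 = 340) plus the double crossovers (44).
RF(fl–p) = (340 + 44) / 2484 = 384/2484 = 0.1546 → 15.5 map units.

15.5 map units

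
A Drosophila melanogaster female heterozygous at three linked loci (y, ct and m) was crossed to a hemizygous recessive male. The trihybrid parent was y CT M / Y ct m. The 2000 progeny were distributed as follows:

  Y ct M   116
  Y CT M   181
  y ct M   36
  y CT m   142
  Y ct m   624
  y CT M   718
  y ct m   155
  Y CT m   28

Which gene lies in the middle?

The two rarest classes, y ct M and Y CT m, are the double crossovers. Comparing them with the parentals, only the ct allele has switched, so ct is the middle locus and the order is m – ct – y.

ct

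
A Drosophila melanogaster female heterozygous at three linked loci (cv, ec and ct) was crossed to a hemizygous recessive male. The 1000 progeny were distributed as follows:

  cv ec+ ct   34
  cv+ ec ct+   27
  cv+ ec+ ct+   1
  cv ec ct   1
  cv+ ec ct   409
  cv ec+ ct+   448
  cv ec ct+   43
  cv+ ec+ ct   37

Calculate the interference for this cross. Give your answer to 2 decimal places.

The two most frequent reciprocal classes, cv+ ec ct and cv ec+ ct+, are the parental types, so the F1 was cv+ ec ct / cv ec+ ct+.
The two rarest classes, cv ec ct and cv+ ec+ ct+, are the double crossovers. Comparing them with the parentals, only the cv allele has switched, so cv is the middle locus and the order is ct – cv – ec.
ct–cv: (61 + 2)/1000 = 0.0630; cv–ec: (80 + 2)/1000 = 0.0820.
Expected DCO frequency = 0.0630 × 0.0820 ≈ 0.00517; observed = 2/1000 ≈ 0.00200.
Coefficient of coincidence = 0.00200/0.00517 ≈ 0.39; interference = 1 − 0.39 = 0.61.

0.61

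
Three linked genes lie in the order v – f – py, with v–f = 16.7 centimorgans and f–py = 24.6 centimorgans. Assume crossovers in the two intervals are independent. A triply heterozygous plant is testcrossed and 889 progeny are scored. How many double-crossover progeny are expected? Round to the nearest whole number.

37

Map distances give recombination frequencies of 0.167 and 0.246 for the two intervals.
With no interference, expected double-crossover frequency = 0.167 × 0.246 = 0.04108.
Expected number = 0.04108 × 889 = 36.52 ≈ 37.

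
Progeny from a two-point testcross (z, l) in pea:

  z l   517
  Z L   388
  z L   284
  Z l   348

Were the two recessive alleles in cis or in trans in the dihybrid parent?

The two most frequent classes are Z L (388) and z l (517); these are the parental (non-recombinant) types.
So the F1 carried Z L on one chromosome and z l on the other — the recessive alleles are on the same chromosome (cis / coupling).

cis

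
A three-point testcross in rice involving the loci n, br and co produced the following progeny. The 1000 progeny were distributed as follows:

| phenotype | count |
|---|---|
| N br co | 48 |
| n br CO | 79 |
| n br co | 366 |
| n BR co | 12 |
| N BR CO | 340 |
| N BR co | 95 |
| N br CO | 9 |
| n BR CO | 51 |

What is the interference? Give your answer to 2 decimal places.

The two most frequent reciprocal classes, n br co and N BR CO, are the parental types, so the F1 was n br co / N BR CO.
The two rarest classes, n BR co and N br CO, are the double crossovers. Comparing them with the parentals, only the br allele has switched, so br is the middle locus and the order is co – br – n.
co–br: (174 + 21)/1000 = 0.1950; br–n: (99 + 21)/1000 = 0.1200.
Expected DCO frequency = 0.1950 × 0.1200 ≈ 0.02340; observed = 21/1000 ≈ 0.02100.
Coefficient of coincidence = 0.02100/0.02340 ≈ 0.90; interference = 1 − 0.90 = 0.10.

0.10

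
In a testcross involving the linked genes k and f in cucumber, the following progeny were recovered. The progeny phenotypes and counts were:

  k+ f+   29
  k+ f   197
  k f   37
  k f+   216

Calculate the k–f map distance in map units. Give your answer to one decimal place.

The two most frequent classes, k+ f (197) and k f+ (216), are the parental types, so the F1 was k+ f / k f+.
The recombinant classes are k+ f+ and k f: 29 + 37 = 66.
Recombination frequency = 66/479 = 0.1378 ≈ 13.8%, i.e. 13.8 map units.

13.8 map units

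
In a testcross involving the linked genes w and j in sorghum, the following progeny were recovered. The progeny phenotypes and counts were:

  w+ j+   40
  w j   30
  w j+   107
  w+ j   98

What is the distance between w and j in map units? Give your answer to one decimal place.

The two most frequent classes, w+ j (98) and w j+ (107), are the parental types, so the F1 was w+ j / w j+.
The recombinant classes are w+ j+ and w j: 40 + 30 = 70.
Recombination frequency = 70/275 = 0.2545 ≈ 25.5%, i.e. 25.5 map units.

25.5 map units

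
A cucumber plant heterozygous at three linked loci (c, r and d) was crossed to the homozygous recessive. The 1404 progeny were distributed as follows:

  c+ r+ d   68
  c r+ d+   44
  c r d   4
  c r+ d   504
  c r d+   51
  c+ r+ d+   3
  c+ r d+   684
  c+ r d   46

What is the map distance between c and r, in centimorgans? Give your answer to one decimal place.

The two most frequent reciprocal classes, c+ r d+ and c r+ d, are the parental types, so the F1 was c+ r d+ / c r+ d.
The two rarest classes, c+ r+ d+ and c r d, are the double crossovers. Comparing them with the parentals, only the r allele has switched, so r is the middle locus and the order is d – r – c.
Crossovers in the r–c interval produce the single-crossover classes c r d+ and c+ r+ d (51 + 68 = 119) plus the double crossovers (7).
RF(r–c) = (119 + 7) / 1404 = 126/1404 = 0.0897 → 9.0 centimorgans.

9.0 centimorgans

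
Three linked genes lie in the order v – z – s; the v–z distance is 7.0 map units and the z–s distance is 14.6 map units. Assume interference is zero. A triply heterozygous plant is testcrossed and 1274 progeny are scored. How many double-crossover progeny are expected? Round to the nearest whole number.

13

Map distances give recombination frequencies of 0.070 and 0.146 for the two intervals.
With no interference, expected double-crossover frequency = 0.070 × 0.146 = 0.01022.
Expected number = 0.01022 × 1274 = 13.02 ≈ 13.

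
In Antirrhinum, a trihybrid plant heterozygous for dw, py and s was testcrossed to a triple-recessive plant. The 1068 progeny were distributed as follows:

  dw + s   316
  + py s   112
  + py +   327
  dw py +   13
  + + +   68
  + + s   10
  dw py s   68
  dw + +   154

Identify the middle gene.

The two most frequent reciprocal classes, dw + s and + py +, are the parental types, so the F1 was dw + s / + py +.
The two rarest classes, + + s and dw py +, are the double crossovers. Comparing them with the parentals, only the dw allele has switched, so dw is the middle locus and the order is s – dw – py.

dw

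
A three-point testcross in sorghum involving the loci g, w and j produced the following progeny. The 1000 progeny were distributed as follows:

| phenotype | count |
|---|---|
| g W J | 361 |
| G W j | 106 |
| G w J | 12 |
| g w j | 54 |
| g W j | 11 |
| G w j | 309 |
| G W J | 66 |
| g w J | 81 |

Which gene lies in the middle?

j

The two most frequent reciprocal classes, G w j and g W J, are the parental types, so the F1 was G w j / g W J.
The two rarest classes, G w J and g W j, are the double crossovers. Comparing them with the parentals, only the j allele has switched, so j is the middle locus and the order is g – j – w.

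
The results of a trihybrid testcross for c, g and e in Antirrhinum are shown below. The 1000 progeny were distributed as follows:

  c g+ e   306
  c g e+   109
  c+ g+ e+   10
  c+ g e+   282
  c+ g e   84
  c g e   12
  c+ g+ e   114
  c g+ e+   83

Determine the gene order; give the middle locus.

The two most frequent reciprocal classes, c+ g e+ and c g+ e, are the parental types, so the F1 was c+ g e+ / c g+ e.
The two rarest classes, c+ g+ e+ and c g e, are the double crossovers. Comparing them with the parentals, only the g allele has switched, so g is the middle locus and the order is e – g – c.

g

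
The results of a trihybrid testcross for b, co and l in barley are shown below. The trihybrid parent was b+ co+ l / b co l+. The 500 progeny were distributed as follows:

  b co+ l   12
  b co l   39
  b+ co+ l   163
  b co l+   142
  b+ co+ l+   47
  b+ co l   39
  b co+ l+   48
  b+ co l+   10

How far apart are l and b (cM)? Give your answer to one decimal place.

21.6 cM

The two rarest classes, b co+ l and b+ co l+, are the double crossovers. Comparing them with the parentals, only the b allele has switched, so b is the middle locus and the order is co – b – l.
Crossovers in the b–l interval produce the single-crossover classes b+ co+ l+ and b co l (47 + 39 = 86) plus the double crossovers (22).
RF(b–l) = (86 + 22) / 500 = 108/500 = 0.2160 → 21.6 cM.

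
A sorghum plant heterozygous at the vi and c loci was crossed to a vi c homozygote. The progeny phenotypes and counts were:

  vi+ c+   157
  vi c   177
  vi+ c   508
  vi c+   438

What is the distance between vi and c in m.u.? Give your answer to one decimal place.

26.1 m.u.

The two most frequent classes, vi+ c (508) and vi c+ (438), are the parental types, so the F1 was vi+ c / vi c+.
The recombinant classes are vi+ c+ and vi c: 157 + 177 = 334.
Recombination frequency = 334/1280 = 0.2609 ≈ 26.1%, i.e. 26.1 m.u.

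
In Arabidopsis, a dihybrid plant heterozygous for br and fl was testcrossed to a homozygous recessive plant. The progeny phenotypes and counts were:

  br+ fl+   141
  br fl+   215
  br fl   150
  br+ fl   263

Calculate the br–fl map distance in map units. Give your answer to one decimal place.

37.8 map units

The two most frequent classes, br+ fl (263) and br fl+ (215), are the parental types, so the F1 was br+ fl / br fl+.
The recombinant classes are br+ fl+ and br fl: 141 + 150 = 291.
Recombination frequency = 291/769 = 0.3784 ≈ 37.8%, i.e. 37.8 map units.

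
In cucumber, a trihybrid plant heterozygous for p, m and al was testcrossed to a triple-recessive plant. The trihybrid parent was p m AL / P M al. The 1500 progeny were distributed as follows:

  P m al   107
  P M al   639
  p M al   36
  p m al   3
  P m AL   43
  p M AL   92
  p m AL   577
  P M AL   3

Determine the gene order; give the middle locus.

The two rarest classes, p m al and P M AL, are the double crossovers. Comparing them with the parentals, only the al allele has switched, so al is the middle locus and the order is m – al – p.

al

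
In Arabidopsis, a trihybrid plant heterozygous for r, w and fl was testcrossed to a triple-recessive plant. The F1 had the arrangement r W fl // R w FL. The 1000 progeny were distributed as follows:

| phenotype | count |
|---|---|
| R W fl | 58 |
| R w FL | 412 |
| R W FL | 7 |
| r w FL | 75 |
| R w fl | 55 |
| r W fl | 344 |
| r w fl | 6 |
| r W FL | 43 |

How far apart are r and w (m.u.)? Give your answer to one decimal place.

14.6 m.u.

The two rarest classes, r w fl and R W FL, are the double crossovers. Comparing them with the parentals, only the w allele has switched, so w is the middle locus and the order is r – w – fl.
Crossovers in the r–w interval produce the single-crossover classes R W fl and r w FL (58 + 75 = 133) plus the double crossovers (13).
RF(r–w) = (133 + 13) / 1000 = 146/1000 = 0.1460 → 14.6 m.u.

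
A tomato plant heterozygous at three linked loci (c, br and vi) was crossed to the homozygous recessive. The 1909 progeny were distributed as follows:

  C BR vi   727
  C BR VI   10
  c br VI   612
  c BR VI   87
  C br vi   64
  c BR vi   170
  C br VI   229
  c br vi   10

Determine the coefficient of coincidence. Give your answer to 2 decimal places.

The two most frequent reciprocal classes, c br VI and C BR vi, are the parental types, so the F1 was c br VI / C BR vi.
The two rarest classes, c br vi and C BR VI, are the double crossovers. Comparing them with the parentals, only the vi allele has switched, so vi is the middle locus and the order is c – vi – br.
c–vi: (399 + 20)/1909 = 0.2195; vi–br: (151 + 20)/1909 = 0.0896.
Expected DCO frequency = 0.2195 × 0.0896 ≈ 0.01967; observed = 20/1909 ≈ 0.01048.
Coefficient of coincidence = 0.01048/0.01967 ≈ 0.53.

0.53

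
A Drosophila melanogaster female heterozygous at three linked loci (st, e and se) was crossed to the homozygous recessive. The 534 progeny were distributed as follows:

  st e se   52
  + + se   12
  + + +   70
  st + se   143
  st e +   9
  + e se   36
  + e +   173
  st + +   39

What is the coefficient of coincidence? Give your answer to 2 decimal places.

0.82

The two most frequent reciprocal classes, + e + and st + se, are the parental types, so the F1 was + e + / st + se.
The two rarest classes, st e + and + + se, are the double crossovers. Comparing them with the parentals, only the st allele has switched, so st is the middle locus and the order is se – st – e.
se–st: (75 + 21)/534 = 0.1798; st–e: (122 + 21)/534 = 0.2678.
Expected DCO frequency = 0.1798 × 0.2678 ≈ 0.04815; observed = 21/534 ≈ 0.03933.
Coefficient of coincidence = 0.03933/0.04815 ≈ 0.82.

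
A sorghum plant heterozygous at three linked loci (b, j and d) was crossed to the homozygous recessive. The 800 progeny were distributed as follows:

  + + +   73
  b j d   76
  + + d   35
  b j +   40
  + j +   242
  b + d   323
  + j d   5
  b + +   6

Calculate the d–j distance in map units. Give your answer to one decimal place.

The two most frequent reciprocal classes, b + d and + j +, are the parental types, so the F1 was b + d / + j +.
The two rarest classes, b + + and + j d, are the double crossovers. Comparing them with the parentals, only the d allele has switched, so d is the middle locus and the order is b – d – j.
Crossovers in the d–j interval produce the single-crossover classes b j d and + + + (76 + 73 = 149) plus the double crossovers (11).
RF(d–j) = (149 + 11) / 800 = 160/800 = 0.2000 → 20.0 map units.

20.0 map units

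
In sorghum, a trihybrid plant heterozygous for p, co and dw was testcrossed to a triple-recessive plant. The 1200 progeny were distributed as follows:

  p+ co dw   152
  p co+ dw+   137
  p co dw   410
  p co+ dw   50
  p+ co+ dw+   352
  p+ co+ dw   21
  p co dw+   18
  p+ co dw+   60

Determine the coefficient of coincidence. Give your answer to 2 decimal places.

0.96

The two most frequent reciprocal classes, p co dw and p+ co+ dw+, are the parental types, so the F1 was p co dw / p+ co+ dw+.
The two rarest classes, p co dw+ and p+ co+ dw, are the double crossovers. Comparing them with the parentals, only the dw allele has switched, so dw is the middle locus and the order is co – dw – p.
co–dw: (110 + 39)/1200 = 0.1242; dw–p: (289 + 39)/1200 = 0.2733.
Expected DCO frequency = 0.1242 × 0.2733 ≈ 0.03394; observed = 39/1200 ≈ 0.03250.
Coefficient of coincidence = 0.03250/0.03394 ≈ 0.96.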